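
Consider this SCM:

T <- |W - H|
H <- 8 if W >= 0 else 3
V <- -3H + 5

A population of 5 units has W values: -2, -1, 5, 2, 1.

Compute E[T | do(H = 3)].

2.8

do(H=3) breaks H's dependence on W. With H=3 fixed, T across the units is 5, 4, 2, 1, 2, mean 2.8.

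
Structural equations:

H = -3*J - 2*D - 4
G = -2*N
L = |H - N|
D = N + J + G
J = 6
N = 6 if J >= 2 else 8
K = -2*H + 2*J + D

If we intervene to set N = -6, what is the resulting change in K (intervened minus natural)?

60

Under do(N=-6), the mechanism N = 6 if J >= 2 else 8 is discarded; N is fixed at -6.
G = -2*N  [with N=-6]  = 12
D = N + J + G  [with N=-6, J=6, G=12]  = 12
H = -3*J - 2*D - 4  [with J=6, D=12]  = -46
K = -2*H + 2*J + D  [with H=-46, J=6, D=12]  = 116
Without intervention: N = 6 if J >= 2 else 8  [with J=6]  = 6; G = -2*N  [with N=6]  = -12; D = N + J + G  [with N=6, J=6, G=-12]  = 0; H = -3*J - 2*D - 4  [with J=6, D=0]  = -22; K = -2*H + 2*J + D  [with H=-22, J=6, D=0]  = 56.
Change = 116 − 56 = 60.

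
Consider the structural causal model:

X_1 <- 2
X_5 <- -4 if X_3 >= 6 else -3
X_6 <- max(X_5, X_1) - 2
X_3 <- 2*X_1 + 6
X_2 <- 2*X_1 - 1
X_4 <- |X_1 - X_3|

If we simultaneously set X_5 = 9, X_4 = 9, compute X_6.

7

Setting X_5 = 9, X_4 = 9 by intervention discards those variables' equations.
X_6 = max(X_5, X_1) - 2  [with X_5=9, X_1=2]  = 7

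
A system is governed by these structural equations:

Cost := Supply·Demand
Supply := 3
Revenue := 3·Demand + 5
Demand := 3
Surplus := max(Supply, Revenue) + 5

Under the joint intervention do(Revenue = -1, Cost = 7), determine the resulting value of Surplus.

8

The joint intervention fixes Revenue = -1, Cost = 7, removing each variable's own equation.
Surplus = max(Supply, Revenue) + 5  [with Supply=3, Revenue=-1]  = 8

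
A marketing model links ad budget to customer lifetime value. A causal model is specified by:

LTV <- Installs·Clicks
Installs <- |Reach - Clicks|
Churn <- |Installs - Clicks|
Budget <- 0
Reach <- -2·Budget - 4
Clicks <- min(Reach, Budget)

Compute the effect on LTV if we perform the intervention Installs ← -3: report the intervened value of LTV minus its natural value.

12

Under do(Installs=-3), the mechanism Installs <- |Reach - Clicks| is discarded; Installs is fixed at -3.
Reach = -2·Budget - 4  [with Budget=0]  = -4
Clicks = min(Reach, Budget)  [with Reach=-4, Budget=0]  = -4
LTV = Installs·Clicks  [with Installs=-3, Clicks=-4]  = 12
Without intervention: Reach = -2·Budget - 4  [with Budget=0]  = -4; Clicks = min(Reach, Budget)  [with Reach=-4, Budget=0]  = -4; Installs = |Reach - Clicks|  [with Reach=-4, Clicks=-4]  = 0; LTV = Installs·Clicks  [with Installs=0, Clicks=-4]  = 0.
Change = 12 − 0 = 12.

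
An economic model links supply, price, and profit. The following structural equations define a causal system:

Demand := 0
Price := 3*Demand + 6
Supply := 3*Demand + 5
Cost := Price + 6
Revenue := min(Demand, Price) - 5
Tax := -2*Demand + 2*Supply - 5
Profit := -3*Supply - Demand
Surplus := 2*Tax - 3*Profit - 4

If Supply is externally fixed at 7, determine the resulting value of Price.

6

Under do(Supply=7), the mechanism Supply := 3*Demand + 5 is discarded; Supply is fixed at 7.
Since Price is not a descendant of the intervened variable, it is unaffected.
Price = 3*Demand + 6  [with Demand=0]  = 6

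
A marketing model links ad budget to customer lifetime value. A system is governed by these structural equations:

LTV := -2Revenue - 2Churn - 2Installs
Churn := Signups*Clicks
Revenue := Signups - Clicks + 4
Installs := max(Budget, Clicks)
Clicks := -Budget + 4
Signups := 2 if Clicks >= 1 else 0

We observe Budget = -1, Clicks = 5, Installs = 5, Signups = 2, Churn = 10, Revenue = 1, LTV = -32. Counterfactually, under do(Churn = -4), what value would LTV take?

Under do(Churn=-4), the mechanism Churn := Signups*Clicks is discarded; Churn is fixed at -4.
Clicks = -Budget + 4  [with Budget=-1]  = 5
Installs = max(Budget, Clicks)  [with Budget=-1, Clicks=5]  = 5
Signups = 2 if Clicks >= 1 else 0  [with Clicks=5]  = 2
Revenue = Signups - Clicks + 4  [with Signups=2, Clicks=5]  = 1
LTV = -2Revenue - 2Churn - 2Installs  [with Revenue=1, Churn=-4, Installs=5]  = -4

-4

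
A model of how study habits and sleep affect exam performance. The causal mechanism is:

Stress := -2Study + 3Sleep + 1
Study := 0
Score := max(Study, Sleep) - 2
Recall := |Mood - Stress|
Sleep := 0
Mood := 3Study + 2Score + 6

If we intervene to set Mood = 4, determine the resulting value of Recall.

3

The intervention breaks the incoming arrows to Mood: Mood := 3Study + 2Score + 6 no longer applies, and Mood = 4.
Stress = -2Study + 3Sleep + 1  [with Study=0, Sleep=0]  = 1
Recall = |Mood - Stress|  [with Mood=4, Stress=1]  = 3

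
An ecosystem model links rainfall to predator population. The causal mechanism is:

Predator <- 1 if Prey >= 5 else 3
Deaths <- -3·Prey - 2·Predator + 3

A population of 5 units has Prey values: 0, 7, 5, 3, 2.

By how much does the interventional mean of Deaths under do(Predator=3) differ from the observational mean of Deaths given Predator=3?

-5.2

Under do(Predator=3), Predator's equation is replaced by Predator=3 for every unit. Per-unit Deaths: -3, -24, -18, -12, -9. Mean = -13.2.
E[Deaths|Predator=3] averages over only the 3 units with Predator=3 (Prey = 0, 3, 2): Deaths = -3, -12, -9, mean -8.
Difference = -13.2 − (-8) = -5.2.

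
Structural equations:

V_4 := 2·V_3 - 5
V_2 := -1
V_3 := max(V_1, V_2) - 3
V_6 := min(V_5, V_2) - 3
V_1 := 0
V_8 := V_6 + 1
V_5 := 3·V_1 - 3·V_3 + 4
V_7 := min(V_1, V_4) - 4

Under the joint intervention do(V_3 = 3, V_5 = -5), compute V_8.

The joint intervention fixes V_3 = 3, V_5 = -5, removing each variable's own equation.
V_6 = min(V_5, V_2) - 3  [with V_5=-5, V_2=-1]  = -8
V_8 = V_6 + 1  [with V_6=-8]  = -7

-7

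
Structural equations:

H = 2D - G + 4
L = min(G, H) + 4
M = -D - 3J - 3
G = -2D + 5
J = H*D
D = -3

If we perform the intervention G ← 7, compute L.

-5

Under do(G=7), the mechanism G = -2D + 5 is discarded; G is fixed at 7.
H = 2D - G + 4  [with D=-3, G=7]  = -9
L = min(G, H) + 4  [with G=7, H=-9]  = -5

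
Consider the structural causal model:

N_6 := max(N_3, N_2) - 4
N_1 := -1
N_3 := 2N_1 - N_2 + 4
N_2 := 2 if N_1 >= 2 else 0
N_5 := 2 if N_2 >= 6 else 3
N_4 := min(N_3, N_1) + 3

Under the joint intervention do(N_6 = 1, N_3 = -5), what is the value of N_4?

Under do(N_6 = 1, N_3 = -5), each intervened variable's structural equation is replaced by its fixed value.
N_4 = min(N_3, N_1) + 3  [with N_3=-5, N_1=-1]  = -2

-2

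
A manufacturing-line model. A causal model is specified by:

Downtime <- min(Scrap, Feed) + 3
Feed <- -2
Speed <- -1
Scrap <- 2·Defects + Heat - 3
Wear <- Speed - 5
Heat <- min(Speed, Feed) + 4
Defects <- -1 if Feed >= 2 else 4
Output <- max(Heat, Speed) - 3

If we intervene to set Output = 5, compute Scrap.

7

Intervening sets Output = 5 and removes its equation (Output <- max(Heat, Speed) - 3).
Since Scrap is not a descendant of the intervened variable, it is unaffected.
Heat = min(Speed, Feed) + 4  [with Speed=-1, Feed=-2]  = 2
Defects = -1 if Feed >= 2 else 4  [with Feed=-2]  = 4
Scrap = 2·Defects + Heat - 3  [with Defects=4, Heat=2]  = 7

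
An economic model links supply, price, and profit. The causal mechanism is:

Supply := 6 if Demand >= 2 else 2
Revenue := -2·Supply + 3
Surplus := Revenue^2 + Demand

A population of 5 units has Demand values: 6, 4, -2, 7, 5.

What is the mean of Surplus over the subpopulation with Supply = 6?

E[Surplus|Supply=6] averages over only the 4 units with Supply=6 (Demand = 6, 4, 7, 5): Surplus = 87, 85, 88, 86, mean 86.5.

86.5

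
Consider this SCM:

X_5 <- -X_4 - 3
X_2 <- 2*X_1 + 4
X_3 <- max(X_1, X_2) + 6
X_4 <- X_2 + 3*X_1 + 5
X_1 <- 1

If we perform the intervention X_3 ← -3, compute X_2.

Under do(X_3=-3), the mechanism X_3 <- max(X_1, X_2) + 6 is discarded; X_3 is fixed at -3.
Since X_2 is not a descendant of the intervened variable, it is unaffected.
X_2 = 2*X_1 + 4  [with X_1=1]  = 6

6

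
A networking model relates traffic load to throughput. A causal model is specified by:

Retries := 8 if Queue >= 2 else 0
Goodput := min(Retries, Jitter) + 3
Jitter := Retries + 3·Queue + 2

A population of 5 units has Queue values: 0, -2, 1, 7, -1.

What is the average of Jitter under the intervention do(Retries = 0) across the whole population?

5

do(Retries=0) breaks Retries's dependence on Queue. With Retries=0 fixed, Jitter across the units is 2, -4, 5, 23, -1, mean 5.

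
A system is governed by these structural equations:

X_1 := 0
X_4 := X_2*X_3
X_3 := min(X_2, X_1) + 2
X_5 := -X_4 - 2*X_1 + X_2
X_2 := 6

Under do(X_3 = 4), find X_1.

Under do(X_3=4), the mechanism X_3 := min(X_2, X_1) + 2 is discarded; X_3 is fixed at 4.
X_1 is not downstream of the intervention, so its value is determined by the original equations.

0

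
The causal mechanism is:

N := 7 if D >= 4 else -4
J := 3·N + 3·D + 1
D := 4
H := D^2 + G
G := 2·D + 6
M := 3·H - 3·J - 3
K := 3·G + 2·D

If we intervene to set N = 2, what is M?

Under do(N=2), the mechanism N := 7 if D >= 4 else -4 is discarded; N is fixed at 2.
G = 2·D + 6  [with D=4]  = 14
J = 3·N + 3·D + 1  [with N=2, D=4]  = 19
H = D^2 + G  [with D=4, G=14]  = 30
M = 3·H - 3·J - 3  [with H=30, J=19]  = 30

30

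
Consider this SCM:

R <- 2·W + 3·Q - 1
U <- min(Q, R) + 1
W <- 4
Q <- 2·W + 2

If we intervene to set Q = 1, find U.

2

Under do(Q=1), the mechanism Q <- 2·W + 2 is discarded; Q is fixed at 1.
R = 2·W + 3·Q - 1  [with W=4, Q=1]  = 10
U = min(Q, R) + 1  [with Q=1, R=10]  = 2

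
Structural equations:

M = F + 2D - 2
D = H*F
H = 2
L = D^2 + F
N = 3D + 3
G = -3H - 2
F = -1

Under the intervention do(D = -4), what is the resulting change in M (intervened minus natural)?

The intervention breaks the incoming arrows to D: D = H*F no longer applies, and D = -4.
M = F + 2D - 2  [with F=-1, D=-4]  = -11
Without intervention: D = H*F  [with H=2, F=-1]  = -2; M = F + 2D - 2  [with F=-1, D=-2]  = -7.
Change = -11 − (-7) = -4.

-4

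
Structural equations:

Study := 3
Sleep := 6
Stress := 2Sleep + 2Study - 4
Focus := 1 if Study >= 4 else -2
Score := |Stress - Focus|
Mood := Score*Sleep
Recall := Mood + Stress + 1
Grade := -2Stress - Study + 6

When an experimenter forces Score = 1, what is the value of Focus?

-2

The intervention breaks the incoming arrows to Score: Score := |Stress - Focus| no longer applies, and Score = 1.
Since Focus is not a descendant of the intervened variable, it is unaffected.
Focus = 1 if Study >= 4 else -2  [with Study=3]  = -2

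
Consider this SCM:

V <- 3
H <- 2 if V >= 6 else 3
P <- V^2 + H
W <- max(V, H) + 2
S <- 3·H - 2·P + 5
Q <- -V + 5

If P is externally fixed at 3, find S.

8

do(P=3) replaces the equation P <- V^2 + H with the constant P = 3.
H = 2 if V >= 6 else 3  [with V=3]  = 3
S = 3·H - 2·P + 5  [with H=3, P=3]  = 8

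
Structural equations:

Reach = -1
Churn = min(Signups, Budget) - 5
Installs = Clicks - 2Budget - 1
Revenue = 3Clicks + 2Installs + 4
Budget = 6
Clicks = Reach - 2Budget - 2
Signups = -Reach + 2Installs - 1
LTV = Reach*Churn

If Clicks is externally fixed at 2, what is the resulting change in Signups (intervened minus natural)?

34

do(Clicks=2) replaces the equation Clicks = Reach - 2Budget - 2 with the constant Clicks = 2.
Installs = Clicks - 2Budget - 1  [with Clicks=2, Budget=6]  = -11
Signups = -Reach + 2Installs - 1  [with Reach=-1, Installs=-11]  = -22
Without intervention: Clicks = Reach - 2Budget - 2  [with Reach=-1, Budget=6]  = -15; Installs = Clicks - 2Budget - 1  [with Clicks=-15, Budget=6]  = -28; Signups = -Reach + 2Installs - 1  [with Reach=-1, Installs=-28]  = -56.
Change = -22 − (-56) = 34.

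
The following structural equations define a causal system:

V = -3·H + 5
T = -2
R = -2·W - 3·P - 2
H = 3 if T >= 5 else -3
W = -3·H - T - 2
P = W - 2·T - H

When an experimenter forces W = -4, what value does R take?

The intervention breaks the incoming arrows to W: W = -3·H - T - 2 no longer applies, and W = -4.
H = 3 if T >= 5 else -3  [with T=-2]  = -3
P = W - 2·T - H  [with W=-4, T=-2, H=-3]  = 3
R = -2·W - 3·P - 2  [with W=-4, P=3]  = -3

-3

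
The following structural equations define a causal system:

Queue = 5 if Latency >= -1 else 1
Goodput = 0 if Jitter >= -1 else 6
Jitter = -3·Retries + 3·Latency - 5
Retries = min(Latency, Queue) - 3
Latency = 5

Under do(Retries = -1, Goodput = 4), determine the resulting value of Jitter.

13

The joint intervention fixes Retries = -1, Goodput = 4, removing each variable's own equation.
Jitter = -3·Retries + 3·Latency - 5  [with Retries=-1, Latency=5]  = 13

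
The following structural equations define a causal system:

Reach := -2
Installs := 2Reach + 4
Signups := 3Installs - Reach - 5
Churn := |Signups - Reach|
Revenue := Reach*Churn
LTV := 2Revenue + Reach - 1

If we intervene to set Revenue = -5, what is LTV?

-13

The intervention breaks the incoming arrows to Revenue: Revenue := Reach*Churn no longer applies, and Revenue = -5.
LTV = 2Revenue + Reach - 1  [with Revenue=-5, Reach=-2]  = -13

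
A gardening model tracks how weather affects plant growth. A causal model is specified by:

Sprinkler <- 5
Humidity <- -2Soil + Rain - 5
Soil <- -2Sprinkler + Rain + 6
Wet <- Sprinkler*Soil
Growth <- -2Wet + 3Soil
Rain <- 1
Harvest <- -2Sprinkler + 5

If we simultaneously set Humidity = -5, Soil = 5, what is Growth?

Under do(Humidity = -5, Soil = 5), each intervened variable's structural equation is replaced by its fixed value.
Wet = Sprinkler*Soil  [with Sprinkler=5, Soil=5]  = 25
Growth = -2Wet + 3Soil  [with Wet=25, Soil=5]  = -35

-35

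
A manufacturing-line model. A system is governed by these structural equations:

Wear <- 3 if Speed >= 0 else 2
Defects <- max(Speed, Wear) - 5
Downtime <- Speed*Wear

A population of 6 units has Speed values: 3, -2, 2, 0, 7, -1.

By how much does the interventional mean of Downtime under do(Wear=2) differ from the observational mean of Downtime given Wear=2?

do(Wear=2) breaks Wear's dependence on Speed. With Wear=2 fixed, Downtime across the units is 6, -4, 4, 0, 14, -2, mean 3.
Conditioning on Wear=2 selects the 2 unit(s) with Speed ∈ {-2, -1}. Their Downtime values: -4, -2. Mean = -3.
Difference = 3 − (-3) = 6.

6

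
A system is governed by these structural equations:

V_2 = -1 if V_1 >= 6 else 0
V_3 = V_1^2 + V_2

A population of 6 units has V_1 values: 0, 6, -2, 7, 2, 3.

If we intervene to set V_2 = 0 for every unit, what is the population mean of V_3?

17

The intervention sets V_2=0 in all 6 units regardless of V_1. Recomputing V_3 per unit gives 0, 36, 4, 49, 4, 9; average 17.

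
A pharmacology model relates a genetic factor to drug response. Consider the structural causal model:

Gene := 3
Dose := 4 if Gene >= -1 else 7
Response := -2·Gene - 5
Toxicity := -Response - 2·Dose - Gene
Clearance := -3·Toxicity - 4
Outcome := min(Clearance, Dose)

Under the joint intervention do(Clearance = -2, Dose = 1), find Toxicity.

6

Setting Clearance = -2, Dose = 1 by intervention discards those variables' equations.
Response = -2·Gene - 5  [with Gene=3]  = -11
Toxicity = -Response - 2·Dose - Gene  [with Response=-11, Dose=1, Gene=3]  = 6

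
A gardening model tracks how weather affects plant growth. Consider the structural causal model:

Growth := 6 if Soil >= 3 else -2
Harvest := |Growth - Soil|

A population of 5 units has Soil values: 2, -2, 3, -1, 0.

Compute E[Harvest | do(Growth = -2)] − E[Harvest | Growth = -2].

Every unit gets Growth=-2 under the intervention. Harvest values become 4, 0, 5, 1, 2; E[Harvest|do(Growth=-2)] = 2.4.
E[Harvest|Growth=-2] averages over only the 4 units with Growth=-2 (Soil = 2, -2, -1, 0): Harvest = 4, 0, 1, 2, mean 1.75.
Difference = 2.4 − 1.75 = 0.65.

0.65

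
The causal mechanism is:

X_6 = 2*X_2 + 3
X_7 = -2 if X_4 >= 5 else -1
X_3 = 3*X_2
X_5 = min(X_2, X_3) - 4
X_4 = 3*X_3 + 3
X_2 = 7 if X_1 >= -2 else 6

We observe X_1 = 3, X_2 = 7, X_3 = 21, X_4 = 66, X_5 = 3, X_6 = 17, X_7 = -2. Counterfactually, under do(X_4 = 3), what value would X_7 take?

The intervention breaks the incoming arrows to X_4: X_4 = 3*X_3 + 3 no longer applies, and X_4 = 3.
X_7 = -2 if X_4 >= 5 else -1  [with X_4=3]  = -1

-1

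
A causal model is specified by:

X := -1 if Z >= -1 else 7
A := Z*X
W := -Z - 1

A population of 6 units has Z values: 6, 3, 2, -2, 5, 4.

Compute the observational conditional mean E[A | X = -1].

E[A|X=-1] averages over only the 5 units with X=-1 (Z = 6, 3, 2, 5, 4): A = -6, -3, -2, -5, -4, mean -4.

-4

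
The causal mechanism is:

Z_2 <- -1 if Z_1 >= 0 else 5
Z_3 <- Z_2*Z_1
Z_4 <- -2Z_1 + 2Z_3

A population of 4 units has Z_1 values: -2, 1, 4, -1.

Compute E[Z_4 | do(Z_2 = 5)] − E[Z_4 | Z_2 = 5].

16

The intervention sets Z_2=5 in all 4 units regardless of Z_1. Recomputing Z_4 per unit gives -16, 8, 32, -8; average 4.
Conditioning on Z_2=5 selects the 2 unit(s) with Z_1 ∈ {-2, -1}. Their Z_4 values: -16, -8. Mean = -12.
Difference = 4 − (-12) = 16.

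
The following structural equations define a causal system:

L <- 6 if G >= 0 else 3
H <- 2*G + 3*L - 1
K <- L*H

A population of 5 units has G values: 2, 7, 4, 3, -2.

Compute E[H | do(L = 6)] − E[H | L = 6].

-2.4

Every unit gets L=6 under the intervention. H values become 21, 31, 25, 23, 13; E[H|do(L=6)] = 22.6.
E[H|L=6] averages over only the 4 units with L=6 (G = 2, 7, 4, 3): H = 21, 31, 25, 23, mean 25.
Difference = 22.6 − 25 = -2.4.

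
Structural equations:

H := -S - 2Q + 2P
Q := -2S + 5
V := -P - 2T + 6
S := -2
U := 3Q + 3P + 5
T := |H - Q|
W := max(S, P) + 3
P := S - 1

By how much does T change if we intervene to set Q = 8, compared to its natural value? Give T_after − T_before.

-3

do(Q=8) replaces the equation Q := -2S + 5 with the constant Q = 8.
P = S - 1  [with S=-2]  = -3
H = -S - 2Q + 2P  [with S=-2, Q=8, P=-3]  = -20
T = |H - Q|  [with H=-20, Q=8]  = 28
Without intervention: P = S - 1  [with S=-2]  = -3; Q = -2S + 5  [with S=-2]  = 9; H = -S - 2Q + 2P  [with S=-2, Q=9, P=-3]  = -22; T = |H - Q|  [with H=-22, Q=9]  = 31.
Change = 28 − 31 = -3.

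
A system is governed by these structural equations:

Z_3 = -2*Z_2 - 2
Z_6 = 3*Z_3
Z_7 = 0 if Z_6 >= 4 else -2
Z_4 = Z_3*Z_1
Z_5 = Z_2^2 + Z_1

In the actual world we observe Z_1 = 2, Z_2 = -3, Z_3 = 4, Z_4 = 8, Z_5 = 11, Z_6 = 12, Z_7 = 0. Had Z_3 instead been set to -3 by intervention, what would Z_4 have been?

The intervention breaks the incoming arrows to Z_3: Z_3 = -2*Z_2 - 2 no longer applies, and Z_3 = -3.
Z_4 = Z_3*Z_1  [with Z_3=-3, Z_1=2]  = -6

-6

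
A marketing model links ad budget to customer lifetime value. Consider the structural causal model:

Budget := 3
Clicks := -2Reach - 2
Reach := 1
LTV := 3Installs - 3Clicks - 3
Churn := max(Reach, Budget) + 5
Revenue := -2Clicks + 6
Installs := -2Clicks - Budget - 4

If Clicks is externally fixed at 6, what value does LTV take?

The intervention breaks the incoming arrows to Clicks: Clicks := -2Reach - 2 no longer applies, and Clicks = 6.
Installs = -2Clicks - Budget - 4  [with Clicks=6, Budget=3]  = -19
LTV = 3Installs - 3Clicks - 3  [with Installs=-19, Clicks=6]  = -78

-78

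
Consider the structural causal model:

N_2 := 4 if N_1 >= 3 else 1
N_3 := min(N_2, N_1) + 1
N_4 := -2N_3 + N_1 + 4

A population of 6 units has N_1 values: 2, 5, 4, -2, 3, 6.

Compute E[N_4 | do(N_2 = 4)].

0

do(N_2=4) breaks N_2's dependence on N_1. With N_2=4 fixed, N_4 across the units is 0, -1, -2, 4, -1, 0, mean 0.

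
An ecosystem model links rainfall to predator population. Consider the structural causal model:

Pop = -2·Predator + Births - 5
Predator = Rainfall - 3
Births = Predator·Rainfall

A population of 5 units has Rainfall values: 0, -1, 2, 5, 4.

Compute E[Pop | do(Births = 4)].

1

do(Births=4) breaks Births's dependence on Rainfall. With Births=4 fixed, Pop across the units is 5, 7, 1, -5, -3, mean 1.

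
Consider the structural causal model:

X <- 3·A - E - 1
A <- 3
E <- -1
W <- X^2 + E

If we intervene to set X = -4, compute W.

15

The intervention breaks the incoming arrows to X: X <- 3·A - E - 1 no longer applies, and X = -4.
W = X^2 + E  [with X=-4, E=-1]  = 15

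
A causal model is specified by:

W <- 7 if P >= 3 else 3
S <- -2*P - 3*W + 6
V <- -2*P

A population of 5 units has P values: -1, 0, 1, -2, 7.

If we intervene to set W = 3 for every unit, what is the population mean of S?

-5

The intervention sets W=3 in all 5 units regardless of P. Recomputing S per unit gives -1, -3, -5, 1, -17; average -5.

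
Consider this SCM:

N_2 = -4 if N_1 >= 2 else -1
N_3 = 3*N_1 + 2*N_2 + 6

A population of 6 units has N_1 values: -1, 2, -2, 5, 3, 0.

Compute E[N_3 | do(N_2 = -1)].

7.5

do(N_2=-1) breaks N_2's dependence on N_1. With N_2=-1 fixed, N_3 across the units is 1, 10, -2, 19, 13, 4, mean 7.5.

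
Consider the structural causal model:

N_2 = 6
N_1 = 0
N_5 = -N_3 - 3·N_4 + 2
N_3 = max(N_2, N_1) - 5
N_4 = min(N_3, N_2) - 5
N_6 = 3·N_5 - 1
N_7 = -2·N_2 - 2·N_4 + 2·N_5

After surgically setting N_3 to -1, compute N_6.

The intervention breaks the incoming arrows to N_3: N_3 = max(N_2, N_1) - 5 no longer applies, and N_3 = -1.
N_4 = min(N_3, N_2) - 5  [with N_3=-1, N_2=6]  = -6
N_5 = -N_3 - 3·N_4 + 2  [with N_3=-1, N_4=-6]  = 21
N_6 = 3·N_5 - 1  [with N_5=21]  = 62

62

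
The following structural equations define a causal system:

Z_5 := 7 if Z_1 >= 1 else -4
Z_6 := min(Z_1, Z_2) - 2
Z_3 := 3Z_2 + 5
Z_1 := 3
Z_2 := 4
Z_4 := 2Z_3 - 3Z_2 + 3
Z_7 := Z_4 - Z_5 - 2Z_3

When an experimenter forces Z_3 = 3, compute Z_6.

1

The intervention breaks the incoming arrows to Z_3: Z_3 := 3Z_2 + 5 no longer applies, and Z_3 = 3.
No directed path runs from Z_3 to Z_6, so Z_6 keeps its natural value.
Z_6 = min(Z_1, Z_2) - 2  [with Z_1=3, Z_2=4]  = 1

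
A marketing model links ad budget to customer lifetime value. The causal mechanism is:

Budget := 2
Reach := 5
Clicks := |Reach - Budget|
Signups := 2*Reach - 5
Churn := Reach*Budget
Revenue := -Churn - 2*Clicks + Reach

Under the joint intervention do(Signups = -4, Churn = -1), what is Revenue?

0

The joint intervention fixes Signups = -4, Churn = -1, removing each variable's own equation.
Clicks = |Reach - Budget|  [with Reach=5, Budget=2]  = 3
Revenue = -Churn - 2*Clicks + Reach  [with Churn=-1, Clicks=3, Reach=5]  = 0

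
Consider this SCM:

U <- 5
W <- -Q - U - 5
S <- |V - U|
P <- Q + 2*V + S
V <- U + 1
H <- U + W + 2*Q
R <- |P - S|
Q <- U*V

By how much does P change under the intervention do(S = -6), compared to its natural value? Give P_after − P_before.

do(S=-6) replaces the equation S <- |V - U| with the constant S = -6.
V = U + 1  [with U=5]  = 6
Q = U*V  [with U=5, V=6]  = 30
P = Q + 2*V + S  [with Q=30, V=6, S=-6]  = 36
Without intervention: V = U + 1  [with U=5]  = 6; S = |V - U|  [with V=6, U=5]  = 1; Q = U*V  [with U=5, V=6]  = 30; P = Q + 2*V + S  [with Q=30, V=6, S=1]  = 43.
Change = 36 − 43 = -7.

-7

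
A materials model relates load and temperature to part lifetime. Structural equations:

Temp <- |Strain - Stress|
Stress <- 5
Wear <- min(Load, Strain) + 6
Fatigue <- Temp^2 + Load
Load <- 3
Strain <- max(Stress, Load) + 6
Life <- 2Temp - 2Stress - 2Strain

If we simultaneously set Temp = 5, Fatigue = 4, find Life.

Setting Temp = 5, Fatigue = 4 by intervention discards those variables' equations.
Strain = max(Stress, Load) + 6  [with Stress=5, Load=3]  = 11
Life = 2Temp - 2Stress - 2Strain  [with Temp=5, Stress=5, Strain=11]  = -22

-22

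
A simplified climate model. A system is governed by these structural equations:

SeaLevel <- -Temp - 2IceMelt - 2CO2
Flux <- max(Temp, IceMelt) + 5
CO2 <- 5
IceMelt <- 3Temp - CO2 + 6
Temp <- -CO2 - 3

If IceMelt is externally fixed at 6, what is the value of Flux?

11

do(IceMelt=6) replaces the equation IceMelt <- 3Temp - CO2 + 6 with the constant IceMelt = 6.
Temp = -CO2 - 3  [with CO2=5]  = -8
Flux = max(Temp, IceMelt) + 5  [with Temp=-8, IceMelt=6]  = 11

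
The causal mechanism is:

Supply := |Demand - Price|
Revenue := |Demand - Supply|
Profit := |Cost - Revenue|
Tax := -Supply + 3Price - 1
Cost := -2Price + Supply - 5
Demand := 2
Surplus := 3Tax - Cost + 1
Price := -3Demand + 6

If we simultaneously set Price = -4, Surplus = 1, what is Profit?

Setting Price = -4, Surplus = 1 by intervention discards those variables' equations.
Supply = |Demand - Price|  [with Demand=2, Price=-4]  = 6
Cost = -2Price + Supply - 5  [with Price=-4, Supply=6]  = 9
Revenue = |Demand - Supply|  [with Demand=2, Supply=6]  = 4
Profit = |Cost - Revenue|  [with Cost=9, Revenue=4]  = 5

5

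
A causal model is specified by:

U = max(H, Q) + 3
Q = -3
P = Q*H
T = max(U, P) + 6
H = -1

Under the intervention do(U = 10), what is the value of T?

do(U=10) replaces the equation U = max(H, Q) + 3 with the constant U = 10.
P = Q*H  [with Q=-3, H=-1]  = 3
T = max(U, P) + 6  [with U=10, P=3]  = 16

16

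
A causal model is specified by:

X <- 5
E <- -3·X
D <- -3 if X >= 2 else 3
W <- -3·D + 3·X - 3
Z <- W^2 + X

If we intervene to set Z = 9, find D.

do(Z=9) replaces the equation Z <- W^2 + X with the constant Z = 9.
D is not downstream of the intervention, so its value is determined by the original equations.
D = -3 if X >= 2 else 3  [with X=5]  = -3

-3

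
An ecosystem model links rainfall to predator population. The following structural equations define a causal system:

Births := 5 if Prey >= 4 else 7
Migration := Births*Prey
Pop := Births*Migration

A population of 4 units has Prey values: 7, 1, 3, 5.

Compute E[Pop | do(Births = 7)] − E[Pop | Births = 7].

The intervention sets Births=7 in all 4 units regardless of Prey. Recomputing Pop per unit gives 343, 49, 147, 245; average 196.
Conditioning on Births=7 selects the 2 unit(s) with Prey ∈ {1, 3}. Their Pop values: 49, 147. Mean = 98.
Difference = 196 − 98 = 98.

98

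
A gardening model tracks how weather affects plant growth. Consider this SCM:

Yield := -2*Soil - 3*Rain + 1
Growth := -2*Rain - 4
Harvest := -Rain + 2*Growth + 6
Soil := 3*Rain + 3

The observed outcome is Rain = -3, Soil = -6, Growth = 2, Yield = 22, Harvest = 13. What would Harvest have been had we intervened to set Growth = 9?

27

do(Growth=9) replaces the equation Growth := -2*Rain - 4 with the constant Growth = 9.
Harvest = -Rain + 2*Growth + 6  [with Rain=-3, Growth=9]  = 27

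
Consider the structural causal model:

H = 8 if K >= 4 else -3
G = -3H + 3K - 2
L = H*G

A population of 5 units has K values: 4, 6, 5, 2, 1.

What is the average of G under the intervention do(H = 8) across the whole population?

-15.2

The intervention sets H=8 in all 5 units regardless of K. Recomputing G per unit gives -14, -8, -11, -20, -23; average -15.2.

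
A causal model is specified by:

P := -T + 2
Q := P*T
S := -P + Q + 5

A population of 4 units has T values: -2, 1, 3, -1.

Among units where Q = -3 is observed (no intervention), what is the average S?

E[S|Q=-3] averages over only the 2 units with Q=-3 (T = 3, -1): S = 3, -1, mean 1.

1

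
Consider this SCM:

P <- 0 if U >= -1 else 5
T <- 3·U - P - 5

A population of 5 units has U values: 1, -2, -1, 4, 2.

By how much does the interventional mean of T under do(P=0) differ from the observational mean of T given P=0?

-2.1

Every unit gets P=0 under the intervention. T values become -2, -11, -8, 7, 1; E[T|do(P=0)] = -2.6.
Conditioning on P=0 selects the 4 unit(s) with U ∈ {1, -1, 4, 2}. Their T values: -2, -8, 7, 1. Mean = -0.5.
Difference = -2.6 − (-0.5) = -2.1.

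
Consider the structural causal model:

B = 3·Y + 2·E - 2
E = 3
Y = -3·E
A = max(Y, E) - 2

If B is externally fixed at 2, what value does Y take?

The intervention breaks the incoming arrows to B: B = 3·Y + 2·E - 2 no longer applies, and B = 2.
Since Y is not a descendant of the intervened variable, it is unaffected.
Y = -3·E  [with E=3]  = -9

-9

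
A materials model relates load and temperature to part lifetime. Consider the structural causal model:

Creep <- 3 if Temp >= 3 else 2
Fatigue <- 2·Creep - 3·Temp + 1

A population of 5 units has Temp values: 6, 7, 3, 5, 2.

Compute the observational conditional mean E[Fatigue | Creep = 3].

-8.75

Observing Creep=3 restricts to units where Creep's equation naturally yields 3: Temp ∈ {6, 7, 3, 5}. In that subpopulation Fatigue = -11, -14, -2, -8, mean -8.75.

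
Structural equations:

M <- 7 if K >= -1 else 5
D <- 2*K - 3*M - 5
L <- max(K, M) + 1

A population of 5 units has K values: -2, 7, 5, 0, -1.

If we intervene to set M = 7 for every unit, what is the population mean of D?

-22.4

Every unit gets M=7 under the intervention. D values become -30, -12, -16, -26, -28; E[D|do(M=7)] = -22.4.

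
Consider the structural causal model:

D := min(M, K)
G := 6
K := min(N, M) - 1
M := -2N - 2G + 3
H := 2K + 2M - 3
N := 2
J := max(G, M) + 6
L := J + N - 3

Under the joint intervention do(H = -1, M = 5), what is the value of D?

Setting H = -1, M = 5 by intervention discards those variables' equations.
K = min(N, M) - 1  [with N=2, M=5]  = 1
D = min(M, K)  [with M=5, K=1]  = 1

1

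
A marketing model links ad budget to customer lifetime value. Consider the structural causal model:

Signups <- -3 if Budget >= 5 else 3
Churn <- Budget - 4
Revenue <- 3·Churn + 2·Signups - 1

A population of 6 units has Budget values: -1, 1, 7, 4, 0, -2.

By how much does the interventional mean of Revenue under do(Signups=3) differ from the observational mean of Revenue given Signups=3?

3.3

Every unit gets Signups=3 under the intervention. Revenue values become -10, -4, 14, 5, -7, -13; E[Revenue|do(Signups=3)] = -2.5.
Observing Signups=3 restricts to units where Signups's equation naturally yields 3: Budget ∈ {-1, 1, 4, 0, -2}. In that subpopulation Revenue = -10, -4, 5, -7, -13, mean -5.8.
Difference = -2.5 − (-5.8) = 3.3.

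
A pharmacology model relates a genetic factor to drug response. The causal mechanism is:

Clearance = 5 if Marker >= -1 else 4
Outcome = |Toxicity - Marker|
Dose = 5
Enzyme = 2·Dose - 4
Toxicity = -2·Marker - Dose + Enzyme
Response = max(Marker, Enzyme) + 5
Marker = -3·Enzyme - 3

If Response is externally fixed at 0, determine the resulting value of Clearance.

4

Under do(Response=0), the mechanism Response = max(Marker, Enzyme) + 5 is discarded; Response is fixed at 0.
Since Clearance is not a descendant of the intervened variable, it is unaffected.
Enzyme = 2·Dose - 4  [with Dose=5]  = 6
Marker = -3·Enzyme - 3  [with Enzyme=6]  = -21
Clearance = 5 if Marker >= -1 else 4  [with Marker=-21]  = 4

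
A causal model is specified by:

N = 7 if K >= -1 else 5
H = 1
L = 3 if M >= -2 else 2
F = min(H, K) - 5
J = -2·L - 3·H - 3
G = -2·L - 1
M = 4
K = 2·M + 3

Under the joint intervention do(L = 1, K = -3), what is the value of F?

The joint intervention fixes L = 1, K = -3, removing each variable's own equation.
F = min(H, K) - 5  [with H=1, K=-3]  = -8

-8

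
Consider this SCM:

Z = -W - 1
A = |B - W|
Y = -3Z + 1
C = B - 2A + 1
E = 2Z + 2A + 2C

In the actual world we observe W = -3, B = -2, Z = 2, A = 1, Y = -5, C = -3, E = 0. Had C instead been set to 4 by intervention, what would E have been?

Intervening sets C = 4 and removes its equation (C = B - 2A + 1).
Z = -W - 1  [with W=-3]  = 2
A = |B - W|  [with B=-2, W=-3]  = 1
E = 2Z + 2A + 2C  [with Z=2, A=1, C=4]  = 14

14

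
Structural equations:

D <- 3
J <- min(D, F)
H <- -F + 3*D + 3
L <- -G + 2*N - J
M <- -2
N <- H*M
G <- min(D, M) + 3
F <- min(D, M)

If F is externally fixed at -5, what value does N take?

-34

The intervention breaks the incoming arrows to F: F <- min(D, M) no longer applies, and F = -5.
H = -F + 3*D + 3  [with F=-5, D=3]  = 17
N = H*M  [with H=17, M=-2]  = -34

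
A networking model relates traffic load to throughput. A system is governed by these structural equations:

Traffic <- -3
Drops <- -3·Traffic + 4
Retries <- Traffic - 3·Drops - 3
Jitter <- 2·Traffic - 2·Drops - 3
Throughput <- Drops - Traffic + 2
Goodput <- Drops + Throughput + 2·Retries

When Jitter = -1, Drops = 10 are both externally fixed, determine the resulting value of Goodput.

The joint intervention fixes Jitter = -1, Drops = 10, removing each variable's own equation.
Retries = Traffic - 3·Drops - 3  [with Traffic=-3, Drops=10]  = -36
Throughput = Drops - Traffic + 2  [with Drops=10, Traffic=-3]  = 15
Goodput = Drops + Throughput + 2·Retries  [with Drops=10, Throughput=15, Retries=-36]  = -47

-47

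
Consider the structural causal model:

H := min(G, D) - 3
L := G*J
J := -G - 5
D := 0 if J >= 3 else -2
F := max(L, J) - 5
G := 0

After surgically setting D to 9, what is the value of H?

The intervention breaks the incoming arrows to D: D := 0 if J >= 3 else -2 no longer applies, and D = 9.
H = min(G, D) - 3  [with G=0, D=9]  = -3

-3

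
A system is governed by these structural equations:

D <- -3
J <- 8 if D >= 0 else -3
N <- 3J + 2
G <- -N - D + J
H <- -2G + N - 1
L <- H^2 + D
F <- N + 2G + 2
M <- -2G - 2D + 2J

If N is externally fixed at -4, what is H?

do(N=-4) replaces the equation N <- 3J + 2 with the constant N = -4.
J = 8 if D >= 0 else -3  [with D=-3]  = -3
G = -N - D + J  [with N=-4, D=-3, J=-3]  = 4
H = -2G + N - 1  [with G=4, N=-4]  = -13

-13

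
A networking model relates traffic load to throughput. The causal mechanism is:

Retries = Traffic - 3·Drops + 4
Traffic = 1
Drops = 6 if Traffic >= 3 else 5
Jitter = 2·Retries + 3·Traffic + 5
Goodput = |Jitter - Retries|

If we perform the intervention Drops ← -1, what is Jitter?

Under do(Drops=-1), the mechanism Drops = 6 if Traffic >= 3 else 5 is discarded; Drops is fixed at -1.
Retries = Traffic - 3·Drops + 4  [with Traffic=1, Drops=-1]  = 8
Jitter = 2·Retries + 3·Traffic + 5  [with Retries=8, Traffic=1]  = 24

24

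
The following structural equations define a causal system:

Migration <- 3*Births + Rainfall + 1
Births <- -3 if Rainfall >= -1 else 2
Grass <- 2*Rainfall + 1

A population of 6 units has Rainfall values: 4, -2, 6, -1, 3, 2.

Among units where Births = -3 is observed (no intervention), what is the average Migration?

-5.2

Conditioning on Births=-3 selects the 5 unit(s) with Rainfall ∈ {4, 6, -1, 3, 2}. Their Migration values: -4, -2, -9, -5, -6. Mean = -5.2.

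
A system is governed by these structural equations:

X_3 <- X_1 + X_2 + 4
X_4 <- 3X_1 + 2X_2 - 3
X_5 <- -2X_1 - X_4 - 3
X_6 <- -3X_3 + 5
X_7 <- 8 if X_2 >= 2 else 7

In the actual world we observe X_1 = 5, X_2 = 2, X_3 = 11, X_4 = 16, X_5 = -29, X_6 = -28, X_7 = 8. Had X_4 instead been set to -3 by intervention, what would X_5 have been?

-10

Intervening sets X_4 = -3 and removes its equation (X_4 <- 3X_1 + 2X_2 - 3).
X_5 = -2X_1 - X_4 - 3  [with X_1=5, X_4=-3]  = -10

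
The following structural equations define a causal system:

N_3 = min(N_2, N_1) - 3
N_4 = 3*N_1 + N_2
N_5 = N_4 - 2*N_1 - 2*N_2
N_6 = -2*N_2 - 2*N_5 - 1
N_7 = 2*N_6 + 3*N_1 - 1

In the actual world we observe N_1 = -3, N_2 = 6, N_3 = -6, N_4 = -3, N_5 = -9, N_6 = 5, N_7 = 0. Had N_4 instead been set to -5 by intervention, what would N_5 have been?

Intervening sets N_4 = -5 and removes its equation (N_4 = 3*N_1 + N_2).
N_5 = N_4 - 2*N_1 - 2*N_2  [with N_4=-5, N_1=-3, N_2=6]  = -11

-11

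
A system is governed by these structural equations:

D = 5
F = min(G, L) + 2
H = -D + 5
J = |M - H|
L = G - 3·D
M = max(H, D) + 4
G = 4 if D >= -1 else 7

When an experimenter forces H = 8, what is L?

do(H=8) replaces the equation H = -D + 5 with the constant H = 8.
L is not downstream of the intervention, so its value is determined by the original equations.
G = 4 if D >= -1 else 7  [with D=5]  = 4
L = G - 3·D  [with G=4, D=5]  = -11

-11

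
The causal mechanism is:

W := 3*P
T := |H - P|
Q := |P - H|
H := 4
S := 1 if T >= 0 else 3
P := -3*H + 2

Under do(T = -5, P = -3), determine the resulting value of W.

Setting T = -5, P = -3 by intervention discards those variables' equations.
W = 3*P  [with P=-3]  = -9

-9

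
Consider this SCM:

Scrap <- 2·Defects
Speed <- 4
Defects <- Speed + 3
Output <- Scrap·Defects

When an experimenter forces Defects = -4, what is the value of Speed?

4

Under do(Defects=-4), the mechanism Defects <- Speed + 3 is discarded; Defects is fixed at -4.
Speed is not downstream of the intervention, so its value is determined by the original equations.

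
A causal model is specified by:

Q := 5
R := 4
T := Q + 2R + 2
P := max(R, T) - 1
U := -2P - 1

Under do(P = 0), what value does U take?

-1

Intervening sets P = 0 and removes its equation (P := max(R, T) - 1).
U = -2P - 1  [with P=0]  = -1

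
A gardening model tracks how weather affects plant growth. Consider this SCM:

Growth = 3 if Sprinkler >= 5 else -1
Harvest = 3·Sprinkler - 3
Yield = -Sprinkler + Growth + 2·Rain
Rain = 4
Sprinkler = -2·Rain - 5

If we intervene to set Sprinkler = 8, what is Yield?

3

Under do(Sprinkler=8), the mechanism Sprinkler = -2·Rain - 5 is discarded; Sprinkler is fixed at 8.
Growth = 3 if Sprinkler >= 5 else -1  [with Sprinkler=8]  = 3
Yield = -Sprinkler + Growth + 2·Rain  [with Sprinkler=8, Growth=3, Rain=4]  = 3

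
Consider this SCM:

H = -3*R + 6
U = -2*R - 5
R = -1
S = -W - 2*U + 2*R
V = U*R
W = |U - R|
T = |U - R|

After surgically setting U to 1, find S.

Under do(U=1), the mechanism U = -2*R - 5 is discarded; U is fixed at 1.
W = |U - R|  [with U=1, R=-1]  = 2
S = -W - 2*U + 2*R  [with W=2, U=1, R=-1]  = -6

-6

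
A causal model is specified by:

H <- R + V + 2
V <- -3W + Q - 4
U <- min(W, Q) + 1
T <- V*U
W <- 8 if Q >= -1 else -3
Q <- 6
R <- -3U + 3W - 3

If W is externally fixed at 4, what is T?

do(W=4) replaces the equation W <- 8 if Q >= -1 else -3 with the constant W = 4.
U = min(W, Q) + 1  [with W=4, Q=6]  = 5
V = -3W + Q - 4  [with W=4, Q=6]  = -10
T = V*U  [with V=-10, U=5]  = -50

-50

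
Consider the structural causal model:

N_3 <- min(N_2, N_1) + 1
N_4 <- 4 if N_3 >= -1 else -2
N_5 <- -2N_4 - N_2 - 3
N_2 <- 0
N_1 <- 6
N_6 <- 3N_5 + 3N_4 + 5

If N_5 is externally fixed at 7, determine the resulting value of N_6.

38

The intervention breaks the incoming arrows to N_5: N_5 <- -2N_4 - N_2 - 3 no longer applies, and N_5 = 7.
N_3 = min(N_2, N_1) + 1  [with N_2=0, N_1=6]  = 1
N_4 = 4 if N_3 >= -1 else -2  [with N_3=1]  = 4
N_6 = 3N_5 + 3N_4 + 5  [with N_5=7, N_4=4]  = 38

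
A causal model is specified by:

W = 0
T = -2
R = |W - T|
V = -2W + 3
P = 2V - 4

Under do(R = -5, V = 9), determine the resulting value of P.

Setting R = -5, V = 9 by intervention discards those variables' equations.
P = 2V - 4  [with V=9]  = 14

14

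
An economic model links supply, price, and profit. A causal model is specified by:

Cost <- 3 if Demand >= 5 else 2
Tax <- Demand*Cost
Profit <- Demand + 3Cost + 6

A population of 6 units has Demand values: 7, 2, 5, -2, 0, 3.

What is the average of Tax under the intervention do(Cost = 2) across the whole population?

The intervention sets Cost=2 in all 6 units regardless of Demand. Recomputing Tax per unit gives 14, 4, 10, -4, 0, 6; average 5.

5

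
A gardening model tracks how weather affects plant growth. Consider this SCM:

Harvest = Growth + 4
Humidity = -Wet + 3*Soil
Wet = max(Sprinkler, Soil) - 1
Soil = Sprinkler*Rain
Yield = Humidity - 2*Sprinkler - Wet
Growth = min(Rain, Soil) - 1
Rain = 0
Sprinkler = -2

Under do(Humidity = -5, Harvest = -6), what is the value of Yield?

0

Under do(Humidity = -5, Harvest = -6), each intervened variable's structural equation is replaced by its fixed value.
Soil = Sprinkler*Rain  [with Sprinkler=-2, Rain=0]  = 0
Wet = max(Sprinkler, Soil) - 1  [with Sprinkler=-2, Soil=0]  = -1
Yield = Humidity - 2*Sprinkler - Wet  [with Humidity=-5, Sprinkler=-2, Wet=-1]  = 0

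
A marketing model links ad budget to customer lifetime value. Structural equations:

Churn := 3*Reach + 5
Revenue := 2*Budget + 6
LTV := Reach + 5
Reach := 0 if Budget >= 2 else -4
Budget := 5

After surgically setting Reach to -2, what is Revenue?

16

Under do(Reach=-2), the mechanism Reach := 0 if Budget >= 2 else -4 is discarded; Reach is fixed at -2.
Since Revenue is not a descendant of the intervened variable, it is unaffected.
Revenue = 2*Budget + 6  [with Budget=5]  = 16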